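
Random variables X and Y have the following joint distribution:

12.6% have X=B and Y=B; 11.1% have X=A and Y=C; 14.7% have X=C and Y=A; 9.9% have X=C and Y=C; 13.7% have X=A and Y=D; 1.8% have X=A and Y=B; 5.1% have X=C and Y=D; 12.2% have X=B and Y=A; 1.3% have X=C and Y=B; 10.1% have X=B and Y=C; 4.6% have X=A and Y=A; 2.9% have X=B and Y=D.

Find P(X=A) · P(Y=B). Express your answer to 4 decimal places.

P(X=A) = 0.046 + 0.018 + 0.111 + 0.137 = 0.312.
P(Y=B) = 0.018 + 0.126 + 0.013 = 0.157.
Product: 0.312 × 0.157 = 0.0490.

0.0490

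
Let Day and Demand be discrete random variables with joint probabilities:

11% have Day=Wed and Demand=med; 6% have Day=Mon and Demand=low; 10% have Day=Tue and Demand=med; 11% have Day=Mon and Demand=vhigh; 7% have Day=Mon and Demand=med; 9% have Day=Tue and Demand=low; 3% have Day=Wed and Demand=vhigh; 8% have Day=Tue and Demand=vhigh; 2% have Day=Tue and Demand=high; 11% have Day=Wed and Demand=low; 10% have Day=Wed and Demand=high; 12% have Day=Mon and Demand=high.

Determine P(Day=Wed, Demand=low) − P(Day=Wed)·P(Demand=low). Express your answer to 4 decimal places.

P(Day=Wed) = 0.11 + 0.11 + 0.10 + 0.03 = 0.35.
P(Demand=low) = 0.06 + 0.09 + 0.11 = 0.26.
P(Day=Wed, Demand=low) − P(Day=Wed)P(Demand=low) = 0.11 − 0.35×0.26 = 0.0190.

0.0190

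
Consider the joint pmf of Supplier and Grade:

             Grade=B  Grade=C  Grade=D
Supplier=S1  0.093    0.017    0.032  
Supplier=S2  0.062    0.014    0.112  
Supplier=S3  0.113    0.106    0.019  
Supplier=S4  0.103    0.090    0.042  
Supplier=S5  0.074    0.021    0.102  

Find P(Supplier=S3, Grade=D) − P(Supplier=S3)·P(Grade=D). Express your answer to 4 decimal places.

P(Supplier=S3) = 0.113 + 0.106 + 0.019 = 0.238.
P(Grade=D) = 0.032 + 0.112 + 0.019 + 0.042 + 0.102 = 0.307.
P(Supplier=S3, Grade=D) − P(Supplier=S3)P(Grade=D) = 0.019 − 0.238×0.307 = -0.0541.

-0.0541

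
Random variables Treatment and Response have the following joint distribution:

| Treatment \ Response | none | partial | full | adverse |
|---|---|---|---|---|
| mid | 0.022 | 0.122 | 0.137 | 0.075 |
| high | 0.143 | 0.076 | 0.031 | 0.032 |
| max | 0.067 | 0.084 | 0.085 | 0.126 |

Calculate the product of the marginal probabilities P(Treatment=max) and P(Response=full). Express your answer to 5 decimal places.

0.09159

P(Treatment=max) = 0.067 + 0.084 + 0.085 + 0.126 = 0.362.
P(Response=full) = 0.137 + 0.031 + 0.085 = 0.253.
Product: 0.362 × 0.253 = 0.09159.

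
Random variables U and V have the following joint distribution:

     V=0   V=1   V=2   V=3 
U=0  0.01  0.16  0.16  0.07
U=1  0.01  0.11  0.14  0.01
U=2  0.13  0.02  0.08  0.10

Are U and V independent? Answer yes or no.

P(U=2) = 0.33 and P(V=0) = 0.15, so their product is 0.0495, but P(U=2, V=0) = 0.13. Since these differ, U and V are not independent.

no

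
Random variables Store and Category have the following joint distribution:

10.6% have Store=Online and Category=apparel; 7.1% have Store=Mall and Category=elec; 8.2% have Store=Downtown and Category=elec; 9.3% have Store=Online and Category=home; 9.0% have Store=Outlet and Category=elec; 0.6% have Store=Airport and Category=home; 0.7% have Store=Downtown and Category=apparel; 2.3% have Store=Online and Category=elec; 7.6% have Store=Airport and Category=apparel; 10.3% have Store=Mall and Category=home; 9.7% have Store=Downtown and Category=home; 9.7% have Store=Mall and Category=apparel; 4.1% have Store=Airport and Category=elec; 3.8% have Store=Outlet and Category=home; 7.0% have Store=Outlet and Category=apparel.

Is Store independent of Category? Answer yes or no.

P(Store=Downtown) = 0.186 and P(Category=apparel) = 0.356, so their product is 0.06622, but P(Store=Downtown, Category=apparel) = 0.007. Since these differ, Store and Category are not independent.

no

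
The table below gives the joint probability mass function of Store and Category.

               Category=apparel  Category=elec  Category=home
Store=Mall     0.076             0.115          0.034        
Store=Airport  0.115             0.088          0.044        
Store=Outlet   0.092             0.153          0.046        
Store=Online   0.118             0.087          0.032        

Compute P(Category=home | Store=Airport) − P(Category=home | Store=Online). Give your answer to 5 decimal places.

P(Store=Airport) = 0.115 + 0.088 + 0.044 = 0.247; P(Category=home | Store=Airport) = 0.044/0.247 = 0.178138.
P(Store=Online) = 0.118 + 0.087 + 0.032 = 0.237; P(Category=home | Store=Online) = 0.032/0.237 = 0.135021.
Difference = 0.04312.

0.04312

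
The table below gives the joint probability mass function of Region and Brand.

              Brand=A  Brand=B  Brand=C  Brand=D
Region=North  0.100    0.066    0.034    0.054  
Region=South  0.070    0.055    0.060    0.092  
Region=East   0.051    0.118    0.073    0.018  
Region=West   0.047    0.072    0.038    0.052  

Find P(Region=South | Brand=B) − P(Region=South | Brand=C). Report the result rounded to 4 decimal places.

-0.1158

P(Brand=B) = 0.066 + 0.055 + 0.118 + 0.072 = 0.311; P(Region=South | Brand=B) = 0.055/0.311 = 0.17685.
P(Brand=C) = 0.034 + 0.060 + 0.073 + 0.038 = 0.205; P(Region=South | Brand=C) = 0.060/0.205 = 0.29268.
Difference = -0.1158.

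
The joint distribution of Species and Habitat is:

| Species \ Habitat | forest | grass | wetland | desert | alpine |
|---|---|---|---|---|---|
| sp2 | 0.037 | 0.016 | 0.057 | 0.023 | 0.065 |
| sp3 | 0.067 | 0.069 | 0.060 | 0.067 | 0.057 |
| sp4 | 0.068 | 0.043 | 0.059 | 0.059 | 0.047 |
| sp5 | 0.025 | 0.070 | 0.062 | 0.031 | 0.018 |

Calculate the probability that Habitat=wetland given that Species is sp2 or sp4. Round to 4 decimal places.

0.2447

P(Species=sp2) = 0.037 + 0.016 + 0.057 + 0.023 + 0.065 = 0.198.
P(Species=sp4) = 0.068 + 0.043 + 0.059 + 0.059 + 0.047 = 0.276.
P(Species ∈ {sp2, sp4}) = 0.198 + 0.276 = 0.474; P(Habitat=wetland, Species ∈ {sp2, sp4}) = 0.057 + 0.059 = 0.116.
P(Habitat=wetland | Species ∈ {sp2, sp4}) = 0.116/0.474 = 0.2447.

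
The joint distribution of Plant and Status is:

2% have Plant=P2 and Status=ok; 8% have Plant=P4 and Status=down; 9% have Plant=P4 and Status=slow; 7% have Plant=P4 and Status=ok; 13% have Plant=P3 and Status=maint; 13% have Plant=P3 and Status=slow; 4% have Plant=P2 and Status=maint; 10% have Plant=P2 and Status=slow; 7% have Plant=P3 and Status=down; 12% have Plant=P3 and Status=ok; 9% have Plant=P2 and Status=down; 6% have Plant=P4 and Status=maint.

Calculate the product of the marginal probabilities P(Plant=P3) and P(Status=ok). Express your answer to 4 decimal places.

P(Plant=P3) = 0.12 + 0.13 + 0.07 + 0.13 = 0.45.
P(Status=ok) = 0.02 + 0.12 + 0.07 = 0.21.
Product: 0.45 × 0.21 = 0.0945.

0.0945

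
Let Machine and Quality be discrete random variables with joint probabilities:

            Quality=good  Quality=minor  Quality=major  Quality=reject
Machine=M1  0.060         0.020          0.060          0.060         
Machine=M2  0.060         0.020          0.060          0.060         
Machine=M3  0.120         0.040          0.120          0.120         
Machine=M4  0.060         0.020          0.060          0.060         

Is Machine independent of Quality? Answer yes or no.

Every cell satisfies P(Machine,Quality) = P(Machine)·P(Quality). For instance P(Machine=M4) = 0.200, P(Quality=major) = 0.300, and 0.200×0.300 = 0.060 matches the joint entry. So Machine and Quality are independent.

yes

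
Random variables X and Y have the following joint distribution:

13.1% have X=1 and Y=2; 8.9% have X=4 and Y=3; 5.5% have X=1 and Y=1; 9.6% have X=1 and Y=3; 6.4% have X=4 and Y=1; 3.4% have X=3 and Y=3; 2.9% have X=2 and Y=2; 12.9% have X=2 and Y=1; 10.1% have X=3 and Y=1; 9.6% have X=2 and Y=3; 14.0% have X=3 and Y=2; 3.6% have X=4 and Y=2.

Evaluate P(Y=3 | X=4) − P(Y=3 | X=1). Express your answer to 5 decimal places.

P(X=4) = 0.064 + 0.036 + 0.089 = 0.189; P(Y=3 | X=4) = 0.089/0.189 = 0.470899.
P(X=1) = 0.055 + 0.131 + 0.096 = 0.282; P(Y=3 | X=1) = 0.096/0.282 = 0.340426.
Difference = 0.13047.

0.13047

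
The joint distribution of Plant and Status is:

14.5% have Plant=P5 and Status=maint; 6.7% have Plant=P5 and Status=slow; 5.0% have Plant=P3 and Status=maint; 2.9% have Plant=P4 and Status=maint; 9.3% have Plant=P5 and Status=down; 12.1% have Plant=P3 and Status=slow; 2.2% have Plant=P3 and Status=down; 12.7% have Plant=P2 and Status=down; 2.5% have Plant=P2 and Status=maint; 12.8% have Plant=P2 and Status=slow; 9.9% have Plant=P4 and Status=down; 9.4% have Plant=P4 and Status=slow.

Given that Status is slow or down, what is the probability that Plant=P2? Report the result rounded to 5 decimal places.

P(Status=slow) = 0.128 + 0.121 + 0.094 + 0.067 = 0.410.
P(Status=down) = 0.127 + 0.022 + 0.099 + 0.093 = 0.341.
P(Status ∈ {slow, down}) = 0.410 + 0.341 = 0.751; P(Plant=P2, Status ∈ {slow, down}) = 0.128 + 0.127 = 0.255.
P(Plant=P2 | Status ∈ {slow, down}) = 0.255/0.751 = 0.33955.

0.33955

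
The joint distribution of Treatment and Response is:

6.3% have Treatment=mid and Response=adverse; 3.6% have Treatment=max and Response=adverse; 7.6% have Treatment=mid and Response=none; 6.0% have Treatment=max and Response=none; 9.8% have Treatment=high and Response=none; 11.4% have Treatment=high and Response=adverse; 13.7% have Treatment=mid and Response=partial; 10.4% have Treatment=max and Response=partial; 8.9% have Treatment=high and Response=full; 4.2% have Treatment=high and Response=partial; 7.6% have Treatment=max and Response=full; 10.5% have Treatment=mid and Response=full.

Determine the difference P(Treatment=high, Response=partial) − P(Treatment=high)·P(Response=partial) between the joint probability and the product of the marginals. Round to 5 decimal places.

P(Treatment=high) = 0.098 + 0.042 + 0.089 + 0.114 = 0.343.
P(Response=partial) = 0.137 + 0.042 + 0.104 = 0.283.
P(Treatment=high, Response=partial) − P(Treatment=high)P(Response=partial) = 0.042 − 0.343×0.283 = -0.05507.

-0.05507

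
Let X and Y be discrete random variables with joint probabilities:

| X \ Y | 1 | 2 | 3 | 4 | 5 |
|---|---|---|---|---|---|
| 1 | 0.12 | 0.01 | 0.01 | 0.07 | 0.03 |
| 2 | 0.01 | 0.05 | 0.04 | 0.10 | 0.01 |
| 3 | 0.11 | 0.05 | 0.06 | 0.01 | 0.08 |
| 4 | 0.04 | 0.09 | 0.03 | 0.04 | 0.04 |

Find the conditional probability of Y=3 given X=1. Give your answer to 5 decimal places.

0.04167

P(X=1) = 0.12 + 0.01 + 0.01 + 0.07 + 0.03 = 0.24.
P(Y=3 | X=1) = 0.01/0.24 = 0.04167.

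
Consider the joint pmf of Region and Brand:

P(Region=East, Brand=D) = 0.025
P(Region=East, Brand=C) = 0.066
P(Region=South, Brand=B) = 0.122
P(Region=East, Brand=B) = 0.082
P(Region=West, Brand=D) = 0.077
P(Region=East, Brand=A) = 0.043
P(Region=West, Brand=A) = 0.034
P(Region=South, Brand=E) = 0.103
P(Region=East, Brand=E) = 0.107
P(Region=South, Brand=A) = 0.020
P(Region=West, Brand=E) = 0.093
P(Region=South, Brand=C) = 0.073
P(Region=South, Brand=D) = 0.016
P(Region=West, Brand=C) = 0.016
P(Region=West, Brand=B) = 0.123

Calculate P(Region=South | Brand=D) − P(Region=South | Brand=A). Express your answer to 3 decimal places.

-0.071

P(Brand=D) = 0.016 + 0.025 + 0.077 = 0.118; P(Region=South | Brand=D) = 0.016/0.118 = 0.1356.
P(Brand=A) = 0.020 + 0.043 + 0.034 = 0.097; P(Region=South | Brand=A) = 0.020/0.097 = 0.2062.
Difference = -0.071.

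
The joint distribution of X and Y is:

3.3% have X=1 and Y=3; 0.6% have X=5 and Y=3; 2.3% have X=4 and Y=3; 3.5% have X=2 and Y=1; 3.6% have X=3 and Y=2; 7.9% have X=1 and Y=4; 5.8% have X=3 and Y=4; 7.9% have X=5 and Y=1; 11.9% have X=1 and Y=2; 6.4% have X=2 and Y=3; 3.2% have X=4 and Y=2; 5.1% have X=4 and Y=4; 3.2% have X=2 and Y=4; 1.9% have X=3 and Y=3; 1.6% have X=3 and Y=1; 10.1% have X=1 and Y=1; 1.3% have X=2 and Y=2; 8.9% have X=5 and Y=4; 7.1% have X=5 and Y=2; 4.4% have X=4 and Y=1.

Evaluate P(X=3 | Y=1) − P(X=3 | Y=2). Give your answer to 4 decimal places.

-0.0747

P(Y=1) = 0.101 + 0.035 + 0.016 + 0.044 + 0.079 = 0.275; P(X=3 | Y=1) = 0.016/0.275 = 0.05818.
P(Y=2) = 0.119 + 0.013 + 0.036 + 0.032 + 0.071 = 0.271; P(X=3 | Y=2) = 0.036/0.271 = 0.13284.
Difference = -0.0747.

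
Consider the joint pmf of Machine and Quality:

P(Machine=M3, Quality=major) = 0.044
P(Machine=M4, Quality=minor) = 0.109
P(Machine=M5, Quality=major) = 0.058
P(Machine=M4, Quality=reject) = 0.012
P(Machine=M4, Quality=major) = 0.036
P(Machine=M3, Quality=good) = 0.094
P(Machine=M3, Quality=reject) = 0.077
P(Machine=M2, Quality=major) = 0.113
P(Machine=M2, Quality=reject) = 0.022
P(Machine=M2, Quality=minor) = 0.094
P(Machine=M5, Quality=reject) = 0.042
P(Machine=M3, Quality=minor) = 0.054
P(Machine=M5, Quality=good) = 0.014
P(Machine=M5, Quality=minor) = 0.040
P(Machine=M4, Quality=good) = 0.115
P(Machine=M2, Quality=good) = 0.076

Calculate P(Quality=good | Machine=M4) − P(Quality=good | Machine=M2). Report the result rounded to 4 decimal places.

P(Machine=M4) = 0.115 + 0.109 + 0.036 + 0.012 = 0.272; P(Quality=good | Machine=M4) = 0.115/0.272 = 0.42279.
P(Machine=M2) = 0.076 + 0.094 + 0.113 + 0.022 = 0.305; P(Quality=good | Machine=M2) = 0.076/0.305 = 0.24918.
Difference = 0.1736.

0.1736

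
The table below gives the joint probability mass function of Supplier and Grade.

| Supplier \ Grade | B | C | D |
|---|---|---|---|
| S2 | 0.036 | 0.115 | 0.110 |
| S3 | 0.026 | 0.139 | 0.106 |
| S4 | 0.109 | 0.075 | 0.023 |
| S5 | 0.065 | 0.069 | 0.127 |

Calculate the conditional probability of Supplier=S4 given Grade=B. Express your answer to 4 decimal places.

0.4619

P(Grade=B) = 0.036 + 0.026 + 0.109 + 0.065 = 0.236.
P(Supplier=S4 | Grade=B) = 0.109/0.236 = 0.4619.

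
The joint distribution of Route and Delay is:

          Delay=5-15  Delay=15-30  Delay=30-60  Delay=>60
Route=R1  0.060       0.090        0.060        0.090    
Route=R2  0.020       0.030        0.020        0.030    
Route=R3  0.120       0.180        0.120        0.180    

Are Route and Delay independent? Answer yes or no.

Every cell satisfies P(Route,Delay) = P(Route)·P(Delay). For instance P(Route=R1) = 0.300, P(Delay=15-30) = 0.300, and 0.300×0.300 = 0.090 matches the joint entry. So Route and Delay are independent.

yes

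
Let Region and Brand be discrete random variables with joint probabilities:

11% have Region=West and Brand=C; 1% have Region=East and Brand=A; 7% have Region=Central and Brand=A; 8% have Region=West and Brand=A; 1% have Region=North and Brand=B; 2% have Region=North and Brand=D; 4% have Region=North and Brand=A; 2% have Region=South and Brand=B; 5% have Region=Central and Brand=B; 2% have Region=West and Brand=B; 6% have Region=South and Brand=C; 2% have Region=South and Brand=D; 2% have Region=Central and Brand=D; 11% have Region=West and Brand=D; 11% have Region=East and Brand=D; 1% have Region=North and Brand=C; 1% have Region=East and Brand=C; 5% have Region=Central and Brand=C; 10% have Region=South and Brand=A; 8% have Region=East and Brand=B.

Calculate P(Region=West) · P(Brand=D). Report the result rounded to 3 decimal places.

P(Region=West) = 0.08 + 0.02 + 0.11 + 0.11 = 0.32.
P(Brand=D) = 0.02 + 0.02 + 0.11 + 0.11 + 0.02 = 0.28.
Product: 0.32 × 0.28 = 0.090.

0.090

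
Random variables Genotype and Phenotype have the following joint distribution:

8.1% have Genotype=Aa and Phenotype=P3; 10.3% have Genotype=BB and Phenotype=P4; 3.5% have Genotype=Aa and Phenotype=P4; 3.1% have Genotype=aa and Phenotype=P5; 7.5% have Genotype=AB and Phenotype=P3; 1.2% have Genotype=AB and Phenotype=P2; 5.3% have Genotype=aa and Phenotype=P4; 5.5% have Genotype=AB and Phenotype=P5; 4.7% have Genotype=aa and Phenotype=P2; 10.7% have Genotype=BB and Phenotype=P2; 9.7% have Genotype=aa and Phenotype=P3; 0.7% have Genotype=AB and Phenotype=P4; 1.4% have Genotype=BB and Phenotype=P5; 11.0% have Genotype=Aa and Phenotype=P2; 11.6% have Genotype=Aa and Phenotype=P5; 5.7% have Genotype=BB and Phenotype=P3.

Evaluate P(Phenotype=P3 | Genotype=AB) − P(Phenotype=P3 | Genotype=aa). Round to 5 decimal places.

0.07792

P(Genotype=AB) = 0.012 + 0.075 + 0.007 + 0.055 = 0.149; P(Phenotype=P3 | Genotype=AB) = 0.075/0.149 = 0.503356.
P(Genotype=aa) = 0.047 + 0.097 + 0.053 + 0.031 = 0.228; P(Phenotype=P3 | Genotype=aa) = 0.097/0.228 = 0.425439.
Difference = 0.07792.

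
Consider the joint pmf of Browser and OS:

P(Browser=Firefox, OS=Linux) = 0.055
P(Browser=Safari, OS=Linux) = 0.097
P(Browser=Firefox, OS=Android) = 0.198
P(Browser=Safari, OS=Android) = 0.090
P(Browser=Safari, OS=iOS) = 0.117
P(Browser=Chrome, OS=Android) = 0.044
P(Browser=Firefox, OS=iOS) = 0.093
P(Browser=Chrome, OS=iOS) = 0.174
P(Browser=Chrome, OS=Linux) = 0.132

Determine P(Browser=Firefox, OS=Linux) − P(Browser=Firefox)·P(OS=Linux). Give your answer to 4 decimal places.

-0.0433

P(Browser=Firefox) = 0.055 + 0.093 + 0.198 = 0.346.
P(OS=Linux) = 0.132 + 0.055 + 0.097 = 0.284.
P(Browser=Firefox, OS=Linux) − P(Browser=Firefox)P(OS=Linux) = 0.055 − 0.346×0.284 = -0.0433.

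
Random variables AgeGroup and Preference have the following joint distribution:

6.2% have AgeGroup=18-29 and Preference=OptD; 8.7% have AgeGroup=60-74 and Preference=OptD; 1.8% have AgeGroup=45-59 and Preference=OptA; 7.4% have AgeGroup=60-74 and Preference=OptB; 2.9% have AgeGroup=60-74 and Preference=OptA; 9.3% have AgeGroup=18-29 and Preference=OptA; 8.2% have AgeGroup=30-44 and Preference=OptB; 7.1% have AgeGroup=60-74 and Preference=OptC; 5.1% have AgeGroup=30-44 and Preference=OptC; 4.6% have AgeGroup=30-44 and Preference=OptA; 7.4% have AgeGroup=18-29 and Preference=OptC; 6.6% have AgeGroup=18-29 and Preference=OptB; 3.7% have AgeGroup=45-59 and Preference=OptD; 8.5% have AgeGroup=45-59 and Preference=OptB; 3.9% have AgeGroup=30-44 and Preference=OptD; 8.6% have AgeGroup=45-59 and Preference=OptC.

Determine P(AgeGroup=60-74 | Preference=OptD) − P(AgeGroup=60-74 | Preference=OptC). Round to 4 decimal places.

P(Preference=OptD) = 0.062 + 0.039 + 0.037 + 0.087 = 0.225; P(AgeGroup=60-74 | Preference=OptD) = 0.087/0.225 = 0.38667.
P(Preference=OptC) = 0.074 + 0.051 + 0.086 + 0.071 = 0.282; P(AgeGroup=60-74 | Preference=OptC) = 0.071/0.282 = 0.25177.
Difference = 0.1349.

0.1349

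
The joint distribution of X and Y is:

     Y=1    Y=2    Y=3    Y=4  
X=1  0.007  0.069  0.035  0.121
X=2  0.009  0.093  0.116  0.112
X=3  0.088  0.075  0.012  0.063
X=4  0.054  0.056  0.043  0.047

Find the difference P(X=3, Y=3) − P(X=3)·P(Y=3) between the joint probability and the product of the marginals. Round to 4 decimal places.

-0.0370

P(X=3) = 0.088 + 0.075 + 0.012 + 0.063 = 0.238.
P(Y=3) = 0.035 + 0.116 + 0.012 + 0.043 = 0.206.
P(X=3, Y=3) − P(X=3)P(Y=3) = 0.012 − 0.238×0.206 = -0.0370.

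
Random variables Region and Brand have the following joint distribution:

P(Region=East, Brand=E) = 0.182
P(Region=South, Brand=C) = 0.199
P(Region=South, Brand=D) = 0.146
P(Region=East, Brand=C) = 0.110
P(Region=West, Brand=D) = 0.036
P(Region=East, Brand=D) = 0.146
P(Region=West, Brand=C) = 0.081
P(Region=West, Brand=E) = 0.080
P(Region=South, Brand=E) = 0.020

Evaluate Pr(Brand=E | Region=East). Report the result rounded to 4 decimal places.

P(Region=East) = 0.110 + 0.146 + 0.182 = 0.438.
P(Brand=E | Region=East) = 0.182/0.438 = 0.4155.

0.4155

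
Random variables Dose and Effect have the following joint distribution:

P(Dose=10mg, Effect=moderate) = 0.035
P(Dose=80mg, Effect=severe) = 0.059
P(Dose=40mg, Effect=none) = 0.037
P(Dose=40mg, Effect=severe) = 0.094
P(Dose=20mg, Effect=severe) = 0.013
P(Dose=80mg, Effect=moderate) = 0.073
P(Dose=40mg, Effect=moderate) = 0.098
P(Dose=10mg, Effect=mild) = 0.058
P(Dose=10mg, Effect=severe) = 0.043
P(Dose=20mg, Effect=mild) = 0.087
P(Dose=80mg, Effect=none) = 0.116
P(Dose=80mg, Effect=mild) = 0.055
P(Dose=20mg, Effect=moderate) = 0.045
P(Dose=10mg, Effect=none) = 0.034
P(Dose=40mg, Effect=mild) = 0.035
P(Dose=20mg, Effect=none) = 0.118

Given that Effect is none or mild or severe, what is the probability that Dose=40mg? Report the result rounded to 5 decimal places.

0.22163

P(Effect=none) = 0.034 + 0.118 + 0.037 + 0.116 = 0.305.
P(Effect=mild) = 0.058 + 0.087 + 0.035 + 0.055 = 0.235.
P(Effect=severe) = 0.043 + 0.013 + 0.094 + 0.059 = 0.209.
P(Effect ∈ {none, mild, severe}) = 0.305 + 0.235 + 0.209 = 0.749; P(Dose=40mg, Effect ∈ {none, mild, severe}) = 0.037 + 0.035 + 0.094 = 0.166.
P(Dose=40mg | Effect ∈ {none, mild, severe}) = 0.166/0.749 = 0.22163.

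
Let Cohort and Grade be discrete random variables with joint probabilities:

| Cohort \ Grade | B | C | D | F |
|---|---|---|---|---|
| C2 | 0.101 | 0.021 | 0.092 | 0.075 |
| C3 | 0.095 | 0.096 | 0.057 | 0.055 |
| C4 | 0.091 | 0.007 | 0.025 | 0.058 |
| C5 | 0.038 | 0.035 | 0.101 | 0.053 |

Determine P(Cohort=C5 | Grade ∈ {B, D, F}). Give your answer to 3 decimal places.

P(Grade=B) = 0.101 + 0.095 + 0.091 + 0.038 = 0.325.
P(Grade=D) = 0.092 + 0.057 + 0.025 + 0.101 = 0.275.
P(Grade=F) = 0.075 + 0.055 + 0.058 + 0.053 = 0.241.
P(Grade ∈ {B, D, F}) = 0.325 + 0.275 + 0.241 = 0.841; P(Cohort=C5, Grade ∈ {B, D, F}) = 0.038 + 0.101 + 0.053 = 0.192.
P(Cohort=C5 | Grade ∈ {B, D, F}) = 0.192/0.841 = 0.228.

0.228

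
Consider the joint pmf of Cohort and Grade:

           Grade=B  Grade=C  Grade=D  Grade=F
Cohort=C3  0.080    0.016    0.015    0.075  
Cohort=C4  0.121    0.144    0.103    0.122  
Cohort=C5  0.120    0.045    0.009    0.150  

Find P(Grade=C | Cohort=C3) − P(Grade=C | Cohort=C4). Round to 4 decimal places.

-0.2079

P(Cohort=C3) = 0.080 + 0.016 + 0.015 + 0.075 = 0.186; P(Grade=C | Cohort=C3) = 0.016/0.186 = 0.08602.
P(Cohort=C4) = 0.121 + 0.144 + 0.103 + 0.122 = 0.490; P(Grade=C | Cohort=C4) = 0.144/0.490 = 0.29388.
Difference = -0.2079.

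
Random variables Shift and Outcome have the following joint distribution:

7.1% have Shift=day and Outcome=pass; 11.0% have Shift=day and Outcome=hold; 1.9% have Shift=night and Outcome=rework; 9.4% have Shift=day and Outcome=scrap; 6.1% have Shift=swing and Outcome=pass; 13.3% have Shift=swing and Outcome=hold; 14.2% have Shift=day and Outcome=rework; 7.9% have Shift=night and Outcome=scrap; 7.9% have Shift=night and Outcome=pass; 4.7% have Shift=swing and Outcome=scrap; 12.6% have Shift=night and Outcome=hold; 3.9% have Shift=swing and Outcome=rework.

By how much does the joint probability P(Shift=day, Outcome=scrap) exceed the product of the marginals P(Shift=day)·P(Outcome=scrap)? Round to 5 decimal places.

P(Shift=day) = 0.071 + 0.142 + 0.094 + 0.110 = 0.417.
P(Outcome=scrap) = 0.094 + 0.047 + 0.079 = 0.220.
P(Shift=day, Outcome=scrap) − P(Shift=day)P(Outcome=scrap) = 0.094 − 0.417×0.220 = 0.00226.

0.00226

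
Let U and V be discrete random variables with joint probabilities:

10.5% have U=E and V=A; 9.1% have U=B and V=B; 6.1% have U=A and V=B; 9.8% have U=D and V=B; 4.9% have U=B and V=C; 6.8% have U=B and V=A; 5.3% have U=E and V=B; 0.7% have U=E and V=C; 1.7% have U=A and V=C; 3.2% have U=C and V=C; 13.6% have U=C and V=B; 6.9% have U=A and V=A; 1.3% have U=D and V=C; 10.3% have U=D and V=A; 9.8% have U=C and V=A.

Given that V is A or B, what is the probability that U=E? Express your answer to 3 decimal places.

0.179

P(V=A) = 0.069 + 0.068 + 0.098 + 0.103 + 0.105 = 0.443.
P(V=B) = 0.061 + 0.091 + 0.136 + 0.098 + 0.053 = 0.439.
P(V ∈ {A, B}) = 0.443 + 0.439 = 0.882; P(U=E, V ∈ {A, B}) = 0.105 + 0.053 = 0.158.
P(U=E | V ∈ {A, B}) = 0.158/0.882 = 0.179.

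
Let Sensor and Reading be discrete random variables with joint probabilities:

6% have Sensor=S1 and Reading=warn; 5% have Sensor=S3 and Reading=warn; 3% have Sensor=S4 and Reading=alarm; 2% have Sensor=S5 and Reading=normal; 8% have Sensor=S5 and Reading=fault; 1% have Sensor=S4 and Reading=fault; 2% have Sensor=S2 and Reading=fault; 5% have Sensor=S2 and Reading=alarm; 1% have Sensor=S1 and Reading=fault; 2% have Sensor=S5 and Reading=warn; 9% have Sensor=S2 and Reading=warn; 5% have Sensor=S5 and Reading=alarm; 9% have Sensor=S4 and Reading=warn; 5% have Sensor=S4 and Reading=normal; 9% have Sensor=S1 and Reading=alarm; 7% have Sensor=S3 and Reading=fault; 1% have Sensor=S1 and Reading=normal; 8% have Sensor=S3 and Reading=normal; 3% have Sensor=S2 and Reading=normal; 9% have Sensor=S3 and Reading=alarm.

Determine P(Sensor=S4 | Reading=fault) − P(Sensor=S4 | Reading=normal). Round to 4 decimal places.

-0.2105

P(Reading=fault) = 0.01 + 0.02 + 0.07 + 0.01 + 0.08 = 0.19; P(Sensor=S4 | Reading=fault) = 0.01/0.19 = 0.05263.
P(Reading=normal) = 0.01 + 0.03 + 0.08 + 0.05 + 0.02 = 0.19; P(Sensor=S4 | Reading=normal) = 0.05/0.19 = 0.26316.
Difference = -0.2105.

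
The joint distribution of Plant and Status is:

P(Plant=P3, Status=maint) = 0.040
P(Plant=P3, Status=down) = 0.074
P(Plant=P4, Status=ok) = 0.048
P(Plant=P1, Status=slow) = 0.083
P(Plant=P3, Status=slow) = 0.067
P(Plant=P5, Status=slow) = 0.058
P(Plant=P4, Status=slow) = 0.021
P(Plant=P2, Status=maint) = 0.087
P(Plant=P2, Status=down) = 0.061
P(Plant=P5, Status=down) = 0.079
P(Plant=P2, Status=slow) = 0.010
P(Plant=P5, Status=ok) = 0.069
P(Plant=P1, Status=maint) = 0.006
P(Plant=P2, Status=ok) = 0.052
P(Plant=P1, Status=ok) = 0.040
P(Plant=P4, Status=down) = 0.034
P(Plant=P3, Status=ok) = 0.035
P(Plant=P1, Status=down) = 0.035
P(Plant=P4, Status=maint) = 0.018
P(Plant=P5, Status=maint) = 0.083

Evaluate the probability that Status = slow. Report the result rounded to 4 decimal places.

0.2390

P(Status=slow) = 0.083 + 0.010 + 0.067 + 0.021 + 0.058 = 0.239.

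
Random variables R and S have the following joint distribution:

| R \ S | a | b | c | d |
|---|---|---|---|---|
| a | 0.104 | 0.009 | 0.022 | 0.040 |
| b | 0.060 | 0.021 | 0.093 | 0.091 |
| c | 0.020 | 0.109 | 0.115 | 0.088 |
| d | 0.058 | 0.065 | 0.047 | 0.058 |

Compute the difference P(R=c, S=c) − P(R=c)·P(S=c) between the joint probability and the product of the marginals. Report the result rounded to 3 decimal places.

0.023

P(R=c) = 0.020 + 0.109 + 0.115 + 0.088 = 0.332.
P(S=c) = 0.022 + 0.093 + 0.115 + 0.047 = 0.277.
P(R=c, S=c) − P(R=c)P(S=c) = 0.115 − 0.332×0.277 = 0.023.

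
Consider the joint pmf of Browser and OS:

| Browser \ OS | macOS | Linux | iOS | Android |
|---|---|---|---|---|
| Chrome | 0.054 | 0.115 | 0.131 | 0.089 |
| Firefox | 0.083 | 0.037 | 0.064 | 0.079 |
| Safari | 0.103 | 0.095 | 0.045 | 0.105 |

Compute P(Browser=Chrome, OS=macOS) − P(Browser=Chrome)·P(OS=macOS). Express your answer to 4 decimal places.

-0.0394

P(Browser=Chrome) = 0.054 + 0.115 + 0.131 + 0.089 = 0.389.
P(OS=macOS) = 0.054 + 0.083 + 0.103 = 0.240.
P(Browser=Chrome, OS=macOS) − P(Browser=Chrome)P(OS=macOS) = 0.054 − 0.389×0.240 = -0.0394.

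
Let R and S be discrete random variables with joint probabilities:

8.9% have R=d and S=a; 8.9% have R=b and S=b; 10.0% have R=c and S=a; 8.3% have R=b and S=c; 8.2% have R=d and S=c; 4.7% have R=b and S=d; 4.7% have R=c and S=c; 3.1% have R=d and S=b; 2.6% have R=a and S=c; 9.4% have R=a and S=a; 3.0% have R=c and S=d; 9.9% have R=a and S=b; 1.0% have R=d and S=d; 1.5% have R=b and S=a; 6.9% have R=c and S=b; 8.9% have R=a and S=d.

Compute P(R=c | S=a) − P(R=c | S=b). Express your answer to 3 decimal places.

P(S=a) = 0.094 + 0.015 + 0.100 + 0.089 = 0.298; P(R=c | S=a) = 0.100/0.298 = 0.3356.
P(S=b) = 0.099 + 0.089 + 0.069 + 0.031 = 0.288; P(R=c | S=b) = 0.069/0.288 = 0.2396.
Difference = 0.096.

0.096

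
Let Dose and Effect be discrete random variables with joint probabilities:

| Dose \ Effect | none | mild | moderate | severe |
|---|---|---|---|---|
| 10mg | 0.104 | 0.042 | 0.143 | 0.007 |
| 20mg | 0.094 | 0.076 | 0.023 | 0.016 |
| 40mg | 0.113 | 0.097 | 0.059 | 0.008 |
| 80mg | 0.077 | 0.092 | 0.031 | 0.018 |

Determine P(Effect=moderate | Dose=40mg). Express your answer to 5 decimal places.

P(Dose=40mg) = 0.113 + 0.097 + 0.059 + 0.008 = 0.277.
P(Effect=moderate | Dose=40mg) = 0.059/0.277 = 0.21300.

0.21300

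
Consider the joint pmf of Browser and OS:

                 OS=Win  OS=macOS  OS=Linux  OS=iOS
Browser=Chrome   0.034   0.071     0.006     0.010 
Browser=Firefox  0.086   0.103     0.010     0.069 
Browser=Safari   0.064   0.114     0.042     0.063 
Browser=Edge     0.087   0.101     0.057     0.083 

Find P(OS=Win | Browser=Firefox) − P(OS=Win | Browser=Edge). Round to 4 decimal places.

P(Browser=Firefox) = 0.086 + 0.103 + 0.010 + 0.069 = 0.268; P(OS=Win | Browser=Firefox) = 0.086/0.268 = 0.32090.
P(Browser=Edge) = 0.087 + 0.101 + 0.057 + 0.083 = 0.328; P(OS=Win | Browser=Edge) = 0.087/0.328 = 0.26524.
Difference = 0.0557.

0.0557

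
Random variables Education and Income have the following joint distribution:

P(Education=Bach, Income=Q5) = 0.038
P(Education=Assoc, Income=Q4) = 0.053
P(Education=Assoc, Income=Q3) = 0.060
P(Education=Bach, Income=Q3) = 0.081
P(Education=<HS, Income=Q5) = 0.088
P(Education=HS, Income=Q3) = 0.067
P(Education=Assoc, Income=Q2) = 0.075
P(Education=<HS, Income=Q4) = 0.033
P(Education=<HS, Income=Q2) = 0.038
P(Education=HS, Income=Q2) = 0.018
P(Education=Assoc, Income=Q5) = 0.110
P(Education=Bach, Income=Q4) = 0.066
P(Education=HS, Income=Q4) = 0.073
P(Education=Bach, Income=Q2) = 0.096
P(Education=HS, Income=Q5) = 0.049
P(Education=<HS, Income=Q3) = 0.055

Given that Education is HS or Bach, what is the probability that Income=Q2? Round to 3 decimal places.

P(Education=HS) = 0.018 + 0.067 + 0.073 + 0.049 = 0.207.
P(Education=Bach) = 0.096 + 0.081 + 0.066 + 0.038 = 0.281.
P(Education ∈ {HS, Bach}) = 0.207 + 0.281 = 0.488; P(Income=Q2, Education ∈ {HS, Bach}) = 0.018 + 0.096 = 0.114.
P(Income=Q2 | Education ∈ {HS, Bach}) = 0.114/0.488 = 0.234.

0.234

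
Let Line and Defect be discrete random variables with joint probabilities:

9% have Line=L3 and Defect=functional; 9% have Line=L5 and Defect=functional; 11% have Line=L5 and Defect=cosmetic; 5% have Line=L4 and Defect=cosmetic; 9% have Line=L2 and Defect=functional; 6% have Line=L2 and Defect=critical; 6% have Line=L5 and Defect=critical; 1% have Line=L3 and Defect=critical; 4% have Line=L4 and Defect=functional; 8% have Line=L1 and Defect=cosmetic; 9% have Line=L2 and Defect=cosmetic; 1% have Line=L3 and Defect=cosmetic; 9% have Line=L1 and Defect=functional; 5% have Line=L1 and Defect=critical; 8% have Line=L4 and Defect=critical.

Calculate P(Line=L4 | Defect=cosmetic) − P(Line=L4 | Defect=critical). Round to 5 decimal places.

P(Defect=cosmetic) = 0.08 + 0.09 + 0.01 + 0.05 + 0.11 = 0.34; P(Line=L4 | Defect=cosmetic) = 0.05/0.34 = 0.147059.
P(Defect=critical) = 0.05 + 0.06 + 0.01 + 0.08 + 0.06 = 0.26; P(Line=L4 | Defect=critical) = 0.08/0.26 = 0.307692.
Difference = -0.16063.

-0.16063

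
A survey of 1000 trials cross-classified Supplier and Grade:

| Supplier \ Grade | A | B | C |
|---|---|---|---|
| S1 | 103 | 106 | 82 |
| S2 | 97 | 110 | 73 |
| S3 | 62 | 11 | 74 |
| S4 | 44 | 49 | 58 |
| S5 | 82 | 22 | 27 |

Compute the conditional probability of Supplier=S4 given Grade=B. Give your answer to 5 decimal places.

Total with Grade=B: 106 + 110 + 11 + 49 + 22 = 298.
P(Supplier=S4 | Grade=B) = 49/298 = 0.16443.

0.16443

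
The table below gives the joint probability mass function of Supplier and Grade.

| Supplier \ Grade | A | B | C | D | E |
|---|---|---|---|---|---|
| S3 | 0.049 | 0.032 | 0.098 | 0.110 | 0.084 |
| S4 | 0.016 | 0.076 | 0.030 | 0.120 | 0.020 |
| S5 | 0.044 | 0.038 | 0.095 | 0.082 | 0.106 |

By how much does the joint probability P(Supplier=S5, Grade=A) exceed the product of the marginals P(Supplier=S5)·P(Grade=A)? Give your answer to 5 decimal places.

0.00422

P(Supplier=S5) = 0.044 + 0.038 + 0.095 + 0.082 + 0.106 = 0.365.
P(Grade=A) = 0.049 + 0.016 + 0.044 = 0.109.
P(Supplier=S5, Grade=A) − P(Supplier=S5)P(Grade=A) = 0.044 − 0.365×0.109 = 0.00422.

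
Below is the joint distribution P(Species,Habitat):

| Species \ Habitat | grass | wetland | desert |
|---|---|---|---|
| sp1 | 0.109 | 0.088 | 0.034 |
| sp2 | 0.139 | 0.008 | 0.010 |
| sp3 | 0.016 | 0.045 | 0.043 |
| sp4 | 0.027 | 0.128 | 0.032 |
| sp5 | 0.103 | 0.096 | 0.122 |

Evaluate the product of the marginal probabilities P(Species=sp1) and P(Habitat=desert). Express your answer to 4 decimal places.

P(Species=sp1) = 0.109 + 0.088 + 0.034 = 0.231.
P(Habitat=desert) = 0.034 + 0.010 + 0.043 + 0.032 + 0.122 = 0.241.
Product: 0.231 × 0.241 = 0.0557.

0.0557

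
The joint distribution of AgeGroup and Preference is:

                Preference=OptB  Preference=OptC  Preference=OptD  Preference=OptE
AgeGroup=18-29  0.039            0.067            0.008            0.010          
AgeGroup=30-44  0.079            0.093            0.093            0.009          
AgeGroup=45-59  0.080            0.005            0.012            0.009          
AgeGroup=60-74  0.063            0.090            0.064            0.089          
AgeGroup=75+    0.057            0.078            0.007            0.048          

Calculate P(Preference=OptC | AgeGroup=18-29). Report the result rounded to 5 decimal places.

0.54032

P(AgeGroup=18-29) = 0.039 + 0.067 + 0.008 + 0.010 = 0.124.
P(Preference=OptC | AgeGroup=18-29) = 0.067/0.124 = 0.54032.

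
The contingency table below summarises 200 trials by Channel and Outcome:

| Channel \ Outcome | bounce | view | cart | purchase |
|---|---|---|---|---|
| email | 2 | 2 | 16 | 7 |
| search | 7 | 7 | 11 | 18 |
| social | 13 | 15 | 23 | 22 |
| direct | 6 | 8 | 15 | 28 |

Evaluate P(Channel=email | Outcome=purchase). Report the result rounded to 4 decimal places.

0.0933

Total with Outcome=purchase: 7 + 18 + 22 + 28 = 75.
P(Channel=email | Outcome=purchase) = 7/75 = 0.0933.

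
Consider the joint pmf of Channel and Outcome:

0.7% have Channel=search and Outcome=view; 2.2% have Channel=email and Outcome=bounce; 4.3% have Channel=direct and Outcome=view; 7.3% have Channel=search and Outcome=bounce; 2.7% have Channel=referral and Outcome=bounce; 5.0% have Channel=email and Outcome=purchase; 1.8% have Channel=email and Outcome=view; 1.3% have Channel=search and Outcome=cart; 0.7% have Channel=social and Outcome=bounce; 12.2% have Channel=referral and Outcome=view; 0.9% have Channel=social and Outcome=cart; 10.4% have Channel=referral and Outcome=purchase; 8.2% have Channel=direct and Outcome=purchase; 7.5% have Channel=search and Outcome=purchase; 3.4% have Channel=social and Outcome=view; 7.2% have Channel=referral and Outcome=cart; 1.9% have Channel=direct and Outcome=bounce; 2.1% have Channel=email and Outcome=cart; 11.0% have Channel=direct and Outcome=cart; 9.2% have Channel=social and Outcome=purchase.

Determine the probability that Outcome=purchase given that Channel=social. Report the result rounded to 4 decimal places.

0.6479

P(Channel=social) = 0.007 + 0.034 + 0.009 + 0.092 = 0.142.
P(Outcome=purchase | Channel=social) = 0.092/0.142 = 0.6479.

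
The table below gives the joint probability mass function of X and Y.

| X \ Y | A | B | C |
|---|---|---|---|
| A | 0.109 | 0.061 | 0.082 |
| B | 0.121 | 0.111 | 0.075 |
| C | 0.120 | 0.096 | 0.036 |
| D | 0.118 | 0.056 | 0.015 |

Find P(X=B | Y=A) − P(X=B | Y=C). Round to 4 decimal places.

P(Y=A) = 0.109 + 0.121 + 0.120 + 0.118 = 0.468; P(X=B | Y=A) = 0.121/0.468 = 0.25855.
P(Y=C) = 0.082 + 0.075 + 0.036 + 0.015 = 0.208; P(X=B | Y=C) = 0.075/0.208 = 0.36058.
Difference = -0.1020.

-0.1020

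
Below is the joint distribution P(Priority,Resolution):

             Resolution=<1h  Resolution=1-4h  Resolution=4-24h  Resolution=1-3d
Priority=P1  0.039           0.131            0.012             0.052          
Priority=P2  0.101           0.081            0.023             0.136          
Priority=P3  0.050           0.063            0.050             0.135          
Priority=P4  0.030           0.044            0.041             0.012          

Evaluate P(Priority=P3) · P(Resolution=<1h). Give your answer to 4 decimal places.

P(Priority=P3) = 0.050 + 0.063 + 0.050 + 0.135 = 0.298.
P(Resolution=<1h) = 0.039 + 0.101 + 0.050 + 0.030 = 0.220.
Product: 0.298 × 0.220 = 0.0656.

0.0656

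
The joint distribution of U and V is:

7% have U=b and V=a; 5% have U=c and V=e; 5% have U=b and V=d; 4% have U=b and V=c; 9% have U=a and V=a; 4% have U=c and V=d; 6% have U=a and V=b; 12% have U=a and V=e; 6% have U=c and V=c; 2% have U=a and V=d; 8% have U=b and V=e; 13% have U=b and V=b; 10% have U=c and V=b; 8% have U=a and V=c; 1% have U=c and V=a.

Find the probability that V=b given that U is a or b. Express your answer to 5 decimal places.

0.25676

P(U=a) = 0.09 + 0.06 + 0.08 + 0.02 + 0.12 = 0.37.
P(U=b) = 0.07 + 0.13 + 0.04 + 0.05 + 0.08 = 0.37.
P(U ∈ {a, b}) = 0.37 + 0.37 = 0.74; P(V=b, U ∈ {a, b}) = 0.06 + 0.13 = 0.19.
P(V=b | U ∈ {a, b}) = 0.19/0.74 = 0.25676.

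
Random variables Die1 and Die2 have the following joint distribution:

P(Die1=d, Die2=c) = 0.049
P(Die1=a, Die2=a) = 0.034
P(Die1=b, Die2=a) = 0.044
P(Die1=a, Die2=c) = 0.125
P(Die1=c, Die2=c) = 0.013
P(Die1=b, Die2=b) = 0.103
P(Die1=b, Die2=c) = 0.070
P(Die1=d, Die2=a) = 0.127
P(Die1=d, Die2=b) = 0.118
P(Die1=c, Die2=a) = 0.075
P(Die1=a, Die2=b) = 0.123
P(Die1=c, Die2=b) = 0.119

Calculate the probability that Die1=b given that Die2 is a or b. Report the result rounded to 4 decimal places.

0.1978

P(Die2=a) = 0.034 + 0.044 + 0.075 + 0.127 = 0.280.
P(Die2=b) = 0.123 + 0.103 + 0.119 + 0.118 = 0.463.
P(Die2 ∈ {a, b}) = 0.280 + 0.463 = 0.743; P(Die1=b, Die2 ∈ {a, b}) = 0.044 + 0.103 = 0.147.
P(Die1=b | Die2 ∈ {a, b}) = 0.147/0.743 = 0.1978.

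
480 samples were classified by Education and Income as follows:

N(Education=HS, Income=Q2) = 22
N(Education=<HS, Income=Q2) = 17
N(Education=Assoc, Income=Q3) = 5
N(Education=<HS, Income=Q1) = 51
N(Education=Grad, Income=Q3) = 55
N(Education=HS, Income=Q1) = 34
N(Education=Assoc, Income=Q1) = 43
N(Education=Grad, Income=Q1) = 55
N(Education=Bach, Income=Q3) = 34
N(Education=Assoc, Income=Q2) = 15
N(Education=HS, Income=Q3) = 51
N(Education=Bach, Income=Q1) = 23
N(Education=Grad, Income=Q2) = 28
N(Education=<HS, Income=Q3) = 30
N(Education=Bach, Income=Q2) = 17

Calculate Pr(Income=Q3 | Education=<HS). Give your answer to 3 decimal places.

0.306

Total with Education=<HS: 51 + 17 + 30 = 98.
P(Income=Q3 | Education=<HS) = 30/98 = 0.306.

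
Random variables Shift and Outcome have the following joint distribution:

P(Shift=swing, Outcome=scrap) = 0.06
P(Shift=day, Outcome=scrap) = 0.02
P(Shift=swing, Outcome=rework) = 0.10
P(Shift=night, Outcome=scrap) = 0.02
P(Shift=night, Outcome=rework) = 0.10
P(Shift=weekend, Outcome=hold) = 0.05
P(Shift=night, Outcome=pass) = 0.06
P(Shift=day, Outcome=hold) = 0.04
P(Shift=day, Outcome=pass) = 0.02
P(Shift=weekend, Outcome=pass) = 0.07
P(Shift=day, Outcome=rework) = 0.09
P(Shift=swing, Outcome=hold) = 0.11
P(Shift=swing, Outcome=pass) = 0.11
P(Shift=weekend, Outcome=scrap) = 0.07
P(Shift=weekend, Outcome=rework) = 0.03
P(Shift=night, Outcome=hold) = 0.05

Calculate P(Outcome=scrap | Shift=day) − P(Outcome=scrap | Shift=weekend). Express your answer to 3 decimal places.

-0.201

P(Shift=day) = 0.02 + 0.09 + 0.02 + 0.04 = 0.17; P(Outcome=scrap | Shift=day) = 0.02/0.17 = 0.1176.
P(Shift=weekend) = 0.07 + 0.03 + 0.07 + 0.05 = 0.22; P(Outcome=scrap | Shift=weekend) = 0.07/0.22 = 0.3182.
Difference = -0.201.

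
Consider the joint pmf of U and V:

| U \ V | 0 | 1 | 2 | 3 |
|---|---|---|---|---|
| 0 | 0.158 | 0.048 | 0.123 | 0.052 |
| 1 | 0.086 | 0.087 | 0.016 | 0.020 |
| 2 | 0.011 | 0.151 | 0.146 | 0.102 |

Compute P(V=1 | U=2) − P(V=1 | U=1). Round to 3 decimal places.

-0.048

P(U=2) = 0.011 + 0.151 + 0.146 + 0.102 = 0.410; P(V=1 | U=2) = 0.151/0.410 = 0.3683.
P(U=1) = 0.086 + 0.087 + 0.016 + 0.020 = 0.209; P(V=1 | U=1) = 0.087/0.209 = 0.4163.
Difference = -0.048.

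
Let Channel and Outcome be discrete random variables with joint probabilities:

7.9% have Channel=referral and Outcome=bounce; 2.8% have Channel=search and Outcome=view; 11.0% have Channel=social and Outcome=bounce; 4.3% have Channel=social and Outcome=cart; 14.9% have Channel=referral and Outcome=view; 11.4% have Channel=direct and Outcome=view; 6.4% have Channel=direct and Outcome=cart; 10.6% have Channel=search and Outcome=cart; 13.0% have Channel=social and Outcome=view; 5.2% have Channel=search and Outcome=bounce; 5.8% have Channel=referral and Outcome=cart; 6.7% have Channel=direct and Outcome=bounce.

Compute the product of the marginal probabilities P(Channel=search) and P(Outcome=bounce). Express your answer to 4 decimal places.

0.0573

P(Channel=search) = 0.052 + 0.028 + 0.106 = 0.186.
P(Outcome=bounce) = 0.052 + 0.110 + 0.067 + 0.079 = 0.308.
Product: 0.186 × 0.308 = 0.0573.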